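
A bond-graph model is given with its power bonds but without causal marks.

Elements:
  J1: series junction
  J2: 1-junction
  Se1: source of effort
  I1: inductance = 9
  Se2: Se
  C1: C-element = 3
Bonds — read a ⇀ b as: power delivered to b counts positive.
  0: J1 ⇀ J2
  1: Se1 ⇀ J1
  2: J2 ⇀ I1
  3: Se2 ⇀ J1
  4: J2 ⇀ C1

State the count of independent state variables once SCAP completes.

b1 |J1  (source Se1 imposes e)
b3 |J1  (Se2 fixes effort; stroke away)
b0 |J2  (closing 1-jn rule on J1)
b2 |I1  (I1: I, integral causality)
b4 |J2  (1-jn J2 has f-setter on 2)

2  (C1, I1 all integral)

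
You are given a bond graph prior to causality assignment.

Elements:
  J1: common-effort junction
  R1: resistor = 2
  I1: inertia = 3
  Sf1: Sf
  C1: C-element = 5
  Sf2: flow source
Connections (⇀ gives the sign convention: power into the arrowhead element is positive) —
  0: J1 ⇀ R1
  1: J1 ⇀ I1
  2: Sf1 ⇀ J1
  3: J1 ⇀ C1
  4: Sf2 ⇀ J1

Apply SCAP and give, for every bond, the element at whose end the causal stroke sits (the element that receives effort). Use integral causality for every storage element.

bond 0 stroke→R1
bond 1 stroke→I1
bond 2 stroke→Sf1
bond 3 stroke→J1
bond 4 stroke→Sf2

#2 |Sf1  (Sf1 fixes flow; stroke at Sf1)
#4 |Sf2  (Sf2 (Sf) sets flow on bond)
#1 |I1  (I1 outputs flow p/I1)
#3 |J1  (C1 integral (e out))
#0 |R1  (common-e at J1 fixed by 3)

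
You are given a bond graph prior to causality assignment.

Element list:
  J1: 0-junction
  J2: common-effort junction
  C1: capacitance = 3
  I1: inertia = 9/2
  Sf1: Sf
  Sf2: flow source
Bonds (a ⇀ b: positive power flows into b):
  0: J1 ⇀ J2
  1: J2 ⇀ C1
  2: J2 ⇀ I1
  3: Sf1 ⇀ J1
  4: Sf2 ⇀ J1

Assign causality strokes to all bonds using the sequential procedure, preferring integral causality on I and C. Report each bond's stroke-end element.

#3 stroke→Sf1  (Sf1: flow source, stroke at near end)
#4 stroke→Sf2  (Sf2 (Sf) sets flow on bond)
#0 stroke→J1  (J1: last free bond brings effort in)
#1 stroke→J2  (C1: C, integral causality)
#2 stroke→I1  (0-jn J2 has e-setter on 1)

#0 stroke at J1
#1 stroke at J2
#2 stroke at I1
#3 stroke at Sf1
#4 stroke at Sf2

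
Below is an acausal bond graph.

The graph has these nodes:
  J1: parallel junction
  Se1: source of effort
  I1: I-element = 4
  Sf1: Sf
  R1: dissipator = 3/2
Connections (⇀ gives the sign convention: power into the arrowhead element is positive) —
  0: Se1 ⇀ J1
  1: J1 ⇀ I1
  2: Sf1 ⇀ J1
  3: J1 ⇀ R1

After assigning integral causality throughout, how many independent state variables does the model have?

1  (I1 all integral)

b0 stroke at J1  (Se1 fixes effort; stroke away)
b2 stroke at Sf1  (source Sf1 imposes f)
b1 stroke at I1  (common-e at J1 fixed by 0)
b3 stroke at R1  (common-e at J1 fixed by 0)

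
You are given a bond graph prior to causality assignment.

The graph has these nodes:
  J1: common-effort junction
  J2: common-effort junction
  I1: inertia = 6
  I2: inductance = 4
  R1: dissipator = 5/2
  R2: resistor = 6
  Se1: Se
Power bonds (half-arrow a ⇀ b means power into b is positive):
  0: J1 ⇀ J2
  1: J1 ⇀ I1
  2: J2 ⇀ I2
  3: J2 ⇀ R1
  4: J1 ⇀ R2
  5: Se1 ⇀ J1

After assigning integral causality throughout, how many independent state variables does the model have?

2  (I1, I2 all integral)

b5 stroke→J1  (Se1 fixes effort; stroke away)
b0 stroke→J2  (0-jn J1 has e-setter on 5)
b1 stroke→I1  (J1 effort already set via bond 5)
b4 stroke→R2  (0-jn J1 has e-setter on 5)
b2 stroke→I2  (common-e at J2 fixed by 0)
b3 stroke→R1  (J2: bond 0 brought effort, rest push out)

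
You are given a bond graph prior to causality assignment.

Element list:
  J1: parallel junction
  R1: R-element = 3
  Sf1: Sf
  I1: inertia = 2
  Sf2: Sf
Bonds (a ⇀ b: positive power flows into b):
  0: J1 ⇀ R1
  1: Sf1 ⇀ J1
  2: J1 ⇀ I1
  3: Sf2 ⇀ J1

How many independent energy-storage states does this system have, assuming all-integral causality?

b1 |Sf1  (source Sf1 imposes f)
b3 |Sf2  (source Sf2 imposes f)
b2 |I1  (I1 outputs flow p/I1)
b0 |J1  (only one effort-in slot at J1)

1  (I1 all integral)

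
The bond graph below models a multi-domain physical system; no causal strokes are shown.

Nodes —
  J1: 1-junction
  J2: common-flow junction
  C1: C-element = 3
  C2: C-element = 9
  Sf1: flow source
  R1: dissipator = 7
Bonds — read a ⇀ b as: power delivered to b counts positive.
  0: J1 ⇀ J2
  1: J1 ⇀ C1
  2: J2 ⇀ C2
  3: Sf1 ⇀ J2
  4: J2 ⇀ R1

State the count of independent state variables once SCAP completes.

2  (C1, C2 all integral)

#3 →Sf1  (Sf1: flow source, stroke at near end)
#0 →J2  (common-f at J2 fixed by 3)
#2 →J2  (J2: bond 3 brought flow, rest push out)
#4 →J2  (J2 flow already set via bond 3)
#1 →J1  (J1: bond 0 brought flow, rest push out)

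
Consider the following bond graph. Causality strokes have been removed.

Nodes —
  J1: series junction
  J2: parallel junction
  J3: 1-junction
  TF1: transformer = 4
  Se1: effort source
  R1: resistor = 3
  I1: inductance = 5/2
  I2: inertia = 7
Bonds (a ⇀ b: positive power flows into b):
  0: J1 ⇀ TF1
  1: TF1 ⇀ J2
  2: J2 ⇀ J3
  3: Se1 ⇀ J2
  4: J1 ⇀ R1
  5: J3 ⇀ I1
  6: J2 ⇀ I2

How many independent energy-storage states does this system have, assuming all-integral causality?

b3 |J2  (source Se1 imposes e)
b1 |TF1  (0-jn J2 has e-setter on 3)
b2 |J3  (J2 effort already set via bond 3)
b6 |I2  (J2 effort already set via bond 3)
b5 |I1  (only one flow-in slot at J3)
b0 |J1  (TF1: transformer flips bond 1)
b4 |R1  (J1: last free bond brings flow in)

2  (I1, I2 all integral)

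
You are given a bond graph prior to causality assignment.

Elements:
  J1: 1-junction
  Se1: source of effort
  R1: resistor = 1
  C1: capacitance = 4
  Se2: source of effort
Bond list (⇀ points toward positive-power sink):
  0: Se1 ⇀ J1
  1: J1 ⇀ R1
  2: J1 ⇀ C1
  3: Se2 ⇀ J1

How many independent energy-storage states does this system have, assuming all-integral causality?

1  (C1 all integral)

bond 0 stroke at J1  (Se1: effort source, stroke at far end)
bond 3 stroke at J1  (Se2 (Se) sets effort on bond)
bond 2 stroke at J1  (C1 outputs effort q/C1)
bond 1 stroke at R1  (J1: last free bond brings flow in)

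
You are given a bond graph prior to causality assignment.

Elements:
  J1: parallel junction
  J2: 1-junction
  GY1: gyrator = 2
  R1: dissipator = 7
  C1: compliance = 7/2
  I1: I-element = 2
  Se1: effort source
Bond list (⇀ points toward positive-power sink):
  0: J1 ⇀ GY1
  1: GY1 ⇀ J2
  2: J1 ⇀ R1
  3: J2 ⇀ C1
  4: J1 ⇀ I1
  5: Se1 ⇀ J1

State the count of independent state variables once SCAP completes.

2  (C1, I1 all integral)

β5 stroke→J1  (Se1 (Se) sets effort on bond)
β0 stroke→GY1  (0-jn J1 has e-setter on 5)
β2 stroke→R1  (common-e at J1 fixed by 5)
β4 stroke→I1  (J1 effort already set via bond 5)
β1 stroke→GY1  (GY1 both-in/both-out from 0)
β3 stroke→J2  (J2 flow already set via bond 1)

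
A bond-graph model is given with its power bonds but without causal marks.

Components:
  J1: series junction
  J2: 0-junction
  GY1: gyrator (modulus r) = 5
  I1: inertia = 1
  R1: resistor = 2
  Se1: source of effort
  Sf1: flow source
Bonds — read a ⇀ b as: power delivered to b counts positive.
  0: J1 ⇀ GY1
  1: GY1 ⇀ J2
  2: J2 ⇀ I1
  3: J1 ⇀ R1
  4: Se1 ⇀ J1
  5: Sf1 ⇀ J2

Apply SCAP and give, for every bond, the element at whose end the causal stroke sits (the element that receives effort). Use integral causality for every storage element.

β4 →J1  (Se1: effort source, stroke at far end)
β5 →Sf1  (Sf1: flow source, stroke at near end)
β2 →I1  (I1: I, integral causality)
β1 →J2  (J2: last free bond brings effort in)
β0 →J1  (through GY1, causality inverts; strokes same side of GY1)
β3 →R1  (only one flow-in slot at J1)

b0 |J1
b1 |J2
b2 |I1
b3 |R1
b4 |J1
b5 |Sf1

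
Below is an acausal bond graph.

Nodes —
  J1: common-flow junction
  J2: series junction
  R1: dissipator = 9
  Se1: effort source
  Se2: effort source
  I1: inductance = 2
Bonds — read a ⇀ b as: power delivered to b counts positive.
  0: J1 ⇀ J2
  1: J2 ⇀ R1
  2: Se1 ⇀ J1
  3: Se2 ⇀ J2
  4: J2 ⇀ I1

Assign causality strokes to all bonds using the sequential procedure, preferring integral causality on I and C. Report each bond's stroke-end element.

b2 |J1  (source Se1 imposes e)
b3 |J2  (Se2 (Se) sets effort on bond)
b0 |J2  (closing 1-jn rule on J1)
b4 |I1  (I1: I, integral causality)
b1 |J2  (common-f at J2 fixed by 4)

#0 stroke→J2
#1 stroke→J2
#2 stroke→J1
#3 stroke→J2
#4 stroke→I1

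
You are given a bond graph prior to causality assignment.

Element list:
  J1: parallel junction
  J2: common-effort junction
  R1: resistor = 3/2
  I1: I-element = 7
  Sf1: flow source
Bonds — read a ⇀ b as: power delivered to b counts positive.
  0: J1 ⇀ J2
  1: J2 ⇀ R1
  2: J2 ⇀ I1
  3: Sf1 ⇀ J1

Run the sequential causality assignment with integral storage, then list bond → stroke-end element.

#3 stroke→Sf1  (Sf1 fixes flow; stroke at Sf1)
#0 stroke→J1  (J1 needs exactly one e-in)
#2 stroke→I1  (I1: I, integral causality)
#1 stroke→J2  (closing 0-jn rule on J2)

bond 0 |J1
bond 1 |J2
bond 2 |I1
bond 3 |Sf1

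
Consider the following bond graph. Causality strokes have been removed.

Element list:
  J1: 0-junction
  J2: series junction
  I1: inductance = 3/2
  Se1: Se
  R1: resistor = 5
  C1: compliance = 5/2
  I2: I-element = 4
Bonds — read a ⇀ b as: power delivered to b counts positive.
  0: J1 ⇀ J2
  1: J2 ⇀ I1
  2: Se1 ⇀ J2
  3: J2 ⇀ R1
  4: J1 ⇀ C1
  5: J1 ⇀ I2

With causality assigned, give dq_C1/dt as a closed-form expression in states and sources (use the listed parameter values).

dq_C1/dt = -2*p_I1/3 - p_I2/4

β2 stroke at J2  (Se1: effort source, stroke at far end)
β1 stroke at I1  (I1 outputs flow p/I1)
β0 stroke at J2  (1-jn J2 has f-setter on 1)
β3 stroke at J2  (common-f at J2 fixed by 1)
β4 stroke at J1  (C1 integral (e out))
β5 stroke at I2  (J1 effort already set via bond 4)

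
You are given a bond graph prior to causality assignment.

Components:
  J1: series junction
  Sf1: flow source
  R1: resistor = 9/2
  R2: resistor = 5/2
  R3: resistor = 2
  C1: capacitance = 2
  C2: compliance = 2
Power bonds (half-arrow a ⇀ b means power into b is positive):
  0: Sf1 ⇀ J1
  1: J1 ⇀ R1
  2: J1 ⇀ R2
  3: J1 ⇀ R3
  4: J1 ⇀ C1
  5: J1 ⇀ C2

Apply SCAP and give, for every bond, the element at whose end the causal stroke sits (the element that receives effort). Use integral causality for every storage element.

b0 stroke→Sf1  (Sf1 fixes flow; stroke at Sf1)
b1 stroke→J1  (common-f at J1 fixed by 0)
b2 stroke→J1  (J1: bond 0 brought flow, rest push out)
b3 stroke→J1  (common-f at J1 fixed by 0)
b4 stroke→J1  (1-jn J1 has f-setter on 0)
b5 stroke→J1  (common-f at J1 fixed by 0)

β0 →Sf1
β1 →J1
β2 →J1
β3 →J1
β4 →J1
β5 →J1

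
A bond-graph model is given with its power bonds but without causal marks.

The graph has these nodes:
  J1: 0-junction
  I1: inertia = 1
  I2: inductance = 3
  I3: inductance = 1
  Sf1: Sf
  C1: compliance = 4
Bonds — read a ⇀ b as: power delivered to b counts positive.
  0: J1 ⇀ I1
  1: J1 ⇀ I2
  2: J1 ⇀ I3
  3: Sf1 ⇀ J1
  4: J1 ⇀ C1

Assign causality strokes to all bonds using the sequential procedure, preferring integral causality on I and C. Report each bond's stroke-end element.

b3 →Sf1  (Sf1 fixes flow; stroke at Sf1)
b0 →I1  (prefer integral on I1)
b1 →I2  (I2 outputs flow p/I2)
b2 →I3  (I3 integral (f out))
b4 →J1  (closing 0-jn rule on J1)

b0 →I1
b1 →I2
b2 →I3
b3 →Sf1
b4 →J1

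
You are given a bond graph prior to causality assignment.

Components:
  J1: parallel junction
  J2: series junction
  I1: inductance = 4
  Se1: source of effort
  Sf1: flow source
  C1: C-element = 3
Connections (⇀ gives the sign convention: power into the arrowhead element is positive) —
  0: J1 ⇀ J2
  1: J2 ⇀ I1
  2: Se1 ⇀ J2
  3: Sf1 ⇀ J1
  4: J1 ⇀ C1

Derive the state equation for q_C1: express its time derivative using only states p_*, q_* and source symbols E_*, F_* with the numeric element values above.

β2 stroke→J2  (Se1 fixes effort; stroke away)
β3 stroke→Sf1  (source Sf1 imposes f)
β1 stroke→I1  (prefer integral on I1)
β0 stroke→J2  (J2 flow already set via bond 1)
β4 stroke→J1  (closing 0-jn rule on J1)

dq_C1/dt = F_Sf1 - p_I1/4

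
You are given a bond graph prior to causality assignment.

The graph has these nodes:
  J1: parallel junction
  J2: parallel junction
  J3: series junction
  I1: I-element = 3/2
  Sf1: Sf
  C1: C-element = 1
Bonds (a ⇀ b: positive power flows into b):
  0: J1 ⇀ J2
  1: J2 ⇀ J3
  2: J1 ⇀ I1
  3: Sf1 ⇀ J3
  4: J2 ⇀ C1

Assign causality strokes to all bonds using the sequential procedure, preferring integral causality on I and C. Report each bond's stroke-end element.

b3 stroke→Sf1  (Sf1: flow source, stroke at near end)
b1 stroke→J3  (J3 flow already set via bond 3)
b2 stroke→I1  (I1 outputs flow p/I1)
b0 stroke→J1  (only one effort-in slot at J1)
b4 stroke→J2  (J2: last free bond brings effort in)

bond 0 stroke→J1
bond 1 stroke→J3
bond 2 stroke→I1
bond 3 stroke→Sf1
bond 4 stroke→J2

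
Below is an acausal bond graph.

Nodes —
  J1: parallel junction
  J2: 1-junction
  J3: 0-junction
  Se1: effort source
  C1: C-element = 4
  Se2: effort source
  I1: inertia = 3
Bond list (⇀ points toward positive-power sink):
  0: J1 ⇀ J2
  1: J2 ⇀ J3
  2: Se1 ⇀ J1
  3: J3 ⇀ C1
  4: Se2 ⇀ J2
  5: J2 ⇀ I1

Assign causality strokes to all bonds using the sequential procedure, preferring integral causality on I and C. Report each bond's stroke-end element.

b0 |J2
b1 |J2
b2 |J1
b3 |J3
b4 |J2
b5 |I1

b2 →J1  (Se1: effort source, stroke at far end)
b4 →J2  (source Se2 imposes e)
b0 →J2  (common-e at J1 fixed by 2)
b3 →J3  (C1 integral (e out))
b1 →J2  (J3 effort already set via bond 3)
b5 →I1  (only one flow-in slot at J2)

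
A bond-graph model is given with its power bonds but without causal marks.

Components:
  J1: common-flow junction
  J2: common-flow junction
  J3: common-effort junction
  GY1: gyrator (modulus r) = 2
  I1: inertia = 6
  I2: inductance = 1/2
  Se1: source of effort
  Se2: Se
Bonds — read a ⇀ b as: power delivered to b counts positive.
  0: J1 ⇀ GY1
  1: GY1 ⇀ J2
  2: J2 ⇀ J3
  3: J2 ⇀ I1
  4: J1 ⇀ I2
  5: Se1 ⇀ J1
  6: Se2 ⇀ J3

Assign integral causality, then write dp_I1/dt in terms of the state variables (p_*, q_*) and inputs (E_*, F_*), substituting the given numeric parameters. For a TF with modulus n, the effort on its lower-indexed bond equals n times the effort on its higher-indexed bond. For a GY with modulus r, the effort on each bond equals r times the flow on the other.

dp_I1/dt = -E_Se2 + 4*p_I2

#5 stroke at J1  (Se1 fixes effort; stroke away)
#6 stroke at J3  (source Se2 imposes e)
#2 stroke at J2  (J3: bond 6 brought effort, rest push out)
#3 stroke at I1  (I1 outputs flow p/I1)
#1 stroke at J2  (common-f at J2 fixed by 3)
#0 stroke at J1  (GY1: gyrator matches bond 1)
#4 stroke at I2  (closing 1-jn rule on J1)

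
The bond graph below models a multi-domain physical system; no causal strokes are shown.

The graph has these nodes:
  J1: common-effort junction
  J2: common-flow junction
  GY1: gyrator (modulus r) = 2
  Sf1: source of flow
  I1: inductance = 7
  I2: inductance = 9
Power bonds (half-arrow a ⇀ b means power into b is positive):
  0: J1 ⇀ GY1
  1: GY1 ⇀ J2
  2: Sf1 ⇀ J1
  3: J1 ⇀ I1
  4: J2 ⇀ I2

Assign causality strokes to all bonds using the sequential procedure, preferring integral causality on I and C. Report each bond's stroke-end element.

#2 →Sf1  (Sf1: flow source, stroke at near end)
#3 →I1  (prefer integral on I1)
#0 →J1  (closing 0-jn rule on J1)
#1 →J2  (through GY1, causality inverts; strokes same side of GY1)
#4 →I2  (closing 1-jn rule on J2)

#0 stroke at J1
#1 stroke at J2
#2 stroke at Sf1
#3 stroke at I1
#4 stroke at I2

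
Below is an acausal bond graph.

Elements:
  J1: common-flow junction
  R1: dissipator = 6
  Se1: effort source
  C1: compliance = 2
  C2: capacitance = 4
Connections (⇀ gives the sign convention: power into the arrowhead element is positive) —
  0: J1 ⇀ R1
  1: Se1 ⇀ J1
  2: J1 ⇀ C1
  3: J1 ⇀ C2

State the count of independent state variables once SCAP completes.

β1 |J1  (Se1: effort source, stroke at far end)
β2 |J1  (prefer integral on C1)
β3 |J1  (C2 outputs effort q/C2)
β0 |R1  (only one flow-in slot at J1)

2  (C1, C2 all integral)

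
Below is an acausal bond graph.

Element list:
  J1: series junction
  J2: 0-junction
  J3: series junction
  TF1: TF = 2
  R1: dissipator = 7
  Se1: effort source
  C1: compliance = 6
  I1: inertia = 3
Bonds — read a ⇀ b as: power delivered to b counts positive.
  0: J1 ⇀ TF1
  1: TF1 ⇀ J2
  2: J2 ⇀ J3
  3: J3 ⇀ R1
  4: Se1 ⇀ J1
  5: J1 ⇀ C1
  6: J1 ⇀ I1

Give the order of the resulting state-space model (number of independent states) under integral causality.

#4 stroke at J1  (Se1: effort source, stroke at far end)
#5 stroke at J1  (C1 integral (e out))
#6 stroke at I1  (I1 integral (f out))
#0 stroke at J1  (1-jn J1 has f-setter on 6)
#1 stroke at TF1  (TF1: transformer flips bond 0)
#2 stroke at J2  (J2 needs exactly one e-in)
#3 stroke at J3  (1-jn J3 has f-setter on 2)

2  (C1, I1 all integral)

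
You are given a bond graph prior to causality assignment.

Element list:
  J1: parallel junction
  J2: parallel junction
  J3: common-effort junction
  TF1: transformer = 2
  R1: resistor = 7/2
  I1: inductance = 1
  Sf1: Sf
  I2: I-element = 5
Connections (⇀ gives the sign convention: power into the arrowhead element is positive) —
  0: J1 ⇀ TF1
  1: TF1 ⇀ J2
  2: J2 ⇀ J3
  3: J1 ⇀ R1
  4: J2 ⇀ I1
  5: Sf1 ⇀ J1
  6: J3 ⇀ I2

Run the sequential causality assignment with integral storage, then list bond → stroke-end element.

b0 stroke at TF1
b1 stroke at J2
b2 stroke at J3
b3 stroke at J1
b4 stroke at I1
b5 stroke at Sf1
b6 stroke at I2

β5 →Sf1  (Sf1: flow source, stroke at near end)
β4 →I1  (I1 outputs flow p/I1)
β6 →I2  (I2 outputs flow p/I2)
β2 →J3  (J3: last free bond brings effort in)
β1 →J2  (only one effort-in slot at J2)
β0 →TF1  (TF1: transformer flips bond 1)
β3 →J1  (J1: last free bond brings effort in)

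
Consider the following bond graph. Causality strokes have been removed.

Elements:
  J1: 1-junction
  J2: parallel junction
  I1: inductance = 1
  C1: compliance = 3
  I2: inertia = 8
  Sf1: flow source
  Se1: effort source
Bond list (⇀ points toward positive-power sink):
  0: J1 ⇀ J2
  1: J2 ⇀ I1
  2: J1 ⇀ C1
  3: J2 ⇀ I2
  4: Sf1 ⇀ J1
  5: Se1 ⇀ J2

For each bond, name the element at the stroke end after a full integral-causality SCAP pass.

b0 stroke at J1
b1 stroke at I1
b2 stroke at J1
b3 stroke at I2
b4 stroke at Sf1
b5 stroke at J2

#4 →Sf1  (Sf1 fixes flow; stroke at Sf1)
#5 →J2  (source Se1 imposes e)
#0 →J1  (common-f at J1 fixed by 4)
#2 →J1  (common-f at J1 fixed by 4)
#1 →I1  (J2: bond 5 brought effort, rest push out)
#3 →I2  (0-jn J2 has e-setter on 5)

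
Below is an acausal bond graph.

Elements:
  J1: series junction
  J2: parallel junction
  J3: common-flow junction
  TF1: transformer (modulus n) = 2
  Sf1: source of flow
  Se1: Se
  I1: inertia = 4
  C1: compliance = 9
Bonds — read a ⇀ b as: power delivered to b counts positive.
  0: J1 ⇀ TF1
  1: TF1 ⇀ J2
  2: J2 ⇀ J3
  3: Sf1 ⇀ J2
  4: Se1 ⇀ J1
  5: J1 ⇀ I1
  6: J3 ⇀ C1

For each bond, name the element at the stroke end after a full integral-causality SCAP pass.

#3 |Sf1  (Sf1 (Sf) sets flow on bond)
#4 |J1  (Se1: effort source, stroke at far end)
#5 |I1  (prefer integral on I1)
#0 |J1  (J1: bond 5 brought flow, rest push out)
#1 |TF1  (TF1: transformer flips bond 0)
#2 |J2  (J2: last free bond brings effort in)
#6 |J3  (J3: bond 2 brought flow, rest push out)

bond 0 stroke→J1
bond 1 stroke→TF1
bond 2 stroke→J2
bond 3 stroke→Sf1
bond 4 stroke→J1
bond 5 stroke→I1
bond 6 stroke→J3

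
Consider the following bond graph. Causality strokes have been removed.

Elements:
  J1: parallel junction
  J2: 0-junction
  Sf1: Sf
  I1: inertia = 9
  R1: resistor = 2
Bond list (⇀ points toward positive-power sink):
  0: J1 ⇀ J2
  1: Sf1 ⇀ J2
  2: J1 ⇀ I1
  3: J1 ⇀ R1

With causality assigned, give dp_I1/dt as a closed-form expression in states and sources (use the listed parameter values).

dp_I1/dt = 2*F_Sf1 - 2*p_I1/9

β1 stroke at Sf1  (Sf1 fixes flow; stroke at Sf1)
β0 stroke at J2  (J2 needs exactly one e-in)
β2 stroke at I1  (prefer integral on I1)
β3 stroke at J1  (closing 0-jn rule on J1)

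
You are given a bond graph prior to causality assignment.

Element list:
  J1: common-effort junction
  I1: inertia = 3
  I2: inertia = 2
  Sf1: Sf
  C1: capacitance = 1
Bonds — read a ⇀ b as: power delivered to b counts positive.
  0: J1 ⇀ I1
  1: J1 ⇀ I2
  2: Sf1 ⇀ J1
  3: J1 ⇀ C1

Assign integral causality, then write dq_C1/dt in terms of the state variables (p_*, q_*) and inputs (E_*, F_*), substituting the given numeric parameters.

β2 →Sf1  (Sf1 (Sf) sets flow on bond)
β0 →I1  (prefer integral on I1)
β1 →I2  (I2 integral (f out))
β3 →J1  (closing 0-jn rule on J1)

dq_C1/dt = F_Sf1 - p_I1/3 - p_I2/2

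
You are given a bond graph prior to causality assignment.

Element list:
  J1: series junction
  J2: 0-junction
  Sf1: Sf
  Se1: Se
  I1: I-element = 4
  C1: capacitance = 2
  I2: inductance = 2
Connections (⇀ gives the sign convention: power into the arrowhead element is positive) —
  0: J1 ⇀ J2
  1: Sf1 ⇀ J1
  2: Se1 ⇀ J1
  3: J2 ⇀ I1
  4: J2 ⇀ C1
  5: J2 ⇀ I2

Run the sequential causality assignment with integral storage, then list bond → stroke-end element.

#1 |Sf1  (Sf1 (Sf) sets flow on bond)
#2 |J1  (Se1 fixes effort; stroke away)
#0 |J1  (J1 flow already set via bond 1)
#3 |I1  (prefer integral on I1)
#4 |J2  (C1 integral (e out))
#5 |I2  (common-e at J2 fixed by 4)

bond 0 stroke at J1
bond 1 stroke at Sf1
bond 2 stroke at J1
bond 3 stroke at I1
bond 4 stroke at J2
bond 5 stroke at I2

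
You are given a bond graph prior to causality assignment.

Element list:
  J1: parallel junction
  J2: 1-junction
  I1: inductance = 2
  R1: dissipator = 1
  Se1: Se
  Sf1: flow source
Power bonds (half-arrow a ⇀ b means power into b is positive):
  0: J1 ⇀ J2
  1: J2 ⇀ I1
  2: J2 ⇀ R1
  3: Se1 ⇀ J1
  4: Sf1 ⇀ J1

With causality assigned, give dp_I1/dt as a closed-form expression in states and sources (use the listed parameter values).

#3 →J1  (Se1 fixes effort; stroke away)
#4 →Sf1  (source Sf1 imposes f)
#0 →J2  (J1: bond 3 brought effort, rest push out)
#1 →I1  (I1 integral (f out))
#2 →J2  (J2 flow already set via bond 1)

dp_I1/dt = E_Se1 - p_I1/2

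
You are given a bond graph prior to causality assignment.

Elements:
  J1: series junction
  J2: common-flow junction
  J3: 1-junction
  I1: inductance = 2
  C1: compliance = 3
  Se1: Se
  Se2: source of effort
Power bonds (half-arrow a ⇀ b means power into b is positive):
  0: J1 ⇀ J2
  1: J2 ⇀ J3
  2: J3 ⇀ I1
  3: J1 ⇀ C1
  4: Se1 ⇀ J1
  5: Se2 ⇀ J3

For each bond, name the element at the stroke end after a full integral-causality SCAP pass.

bond 0 →J2
bond 1 →J3
bond 2 →I1
bond 3 →J1
bond 4 →J1
bond 5 →J3

β4 stroke at J1  (Se1 (Se) sets effort on bond)
β5 stroke at J3  (source Se2 imposes e)
β2 stroke at I1  (prefer integral on I1)
β1 stroke at J3  (common-f at J3 fixed by 2)
β0 stroke at J2  (1-jn J2 has f-setter on 1)
β3 stroke at J1  (J1 flow already set via bond 0)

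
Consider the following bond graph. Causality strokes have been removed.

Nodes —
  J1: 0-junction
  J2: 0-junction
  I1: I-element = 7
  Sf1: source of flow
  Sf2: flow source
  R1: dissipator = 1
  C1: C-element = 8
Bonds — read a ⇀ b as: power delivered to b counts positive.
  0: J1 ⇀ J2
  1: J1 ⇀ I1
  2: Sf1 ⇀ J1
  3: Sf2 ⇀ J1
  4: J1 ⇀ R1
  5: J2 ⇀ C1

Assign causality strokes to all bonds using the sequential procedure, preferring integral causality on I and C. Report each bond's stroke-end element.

#0 →J1
#1 →I1
#2 →Sf1
#3 →Sf2
#4 →R1
#5 →J2

#2 |Sf1  (Sf1: flow source, stroke at near end)
#3 |Sf2  (Sf2: flow source, stroke at near end)
#1 |I1  (I1 integral (f out))
#5 |J2  (C1 outputs effort q/C1)
#0 |J1  (J2 effort already set via bond 5)
#4 |R1  (J1: bond 0 brought effort, rest push out)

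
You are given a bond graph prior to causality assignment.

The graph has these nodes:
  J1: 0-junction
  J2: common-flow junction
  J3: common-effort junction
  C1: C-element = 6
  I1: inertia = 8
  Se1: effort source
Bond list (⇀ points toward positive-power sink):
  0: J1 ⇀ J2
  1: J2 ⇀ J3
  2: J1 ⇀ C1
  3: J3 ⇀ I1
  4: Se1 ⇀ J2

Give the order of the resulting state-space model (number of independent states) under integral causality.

2  (C1, I1 all integral)

#4 stroke at J2  (Se1: effort source, stroke at far end)
#2 stroke at J1  (C1 integral (e out))
#0 stroke at J2  (0-jn J1 has e-setter on 2)
#1 stroke at J3  (J2 needs exactly one f-in)
#3 stroke at I1  (0-jn J3 has e-setter on 1)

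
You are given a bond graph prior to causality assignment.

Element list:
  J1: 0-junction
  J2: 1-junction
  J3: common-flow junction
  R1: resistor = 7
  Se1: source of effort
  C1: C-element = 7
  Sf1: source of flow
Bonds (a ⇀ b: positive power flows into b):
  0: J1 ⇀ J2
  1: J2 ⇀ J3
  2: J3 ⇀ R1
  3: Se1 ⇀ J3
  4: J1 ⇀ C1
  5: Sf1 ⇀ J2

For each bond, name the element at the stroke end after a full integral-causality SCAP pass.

b3 stroke→J3  (Se1 fixes effort; stroke away)
b5 stroke→Sf1  (Sf1 fixes flow; stroke at Sf1)
b0 stroke→J2  (1-jn J2 has f-setter on 5)
b1 stroke→J2  (J2 flow already set via bond 5)
b2 stroke→J3  (1-jn J3 has f-setter on 1)
b4 stroke→J1  (J1: last free bond brings effort in)

bond 0 |J2
bond 1 |J2
bond 2 |J3
bond 3 |J3
bond 4 |J1
bond 5 |Sf1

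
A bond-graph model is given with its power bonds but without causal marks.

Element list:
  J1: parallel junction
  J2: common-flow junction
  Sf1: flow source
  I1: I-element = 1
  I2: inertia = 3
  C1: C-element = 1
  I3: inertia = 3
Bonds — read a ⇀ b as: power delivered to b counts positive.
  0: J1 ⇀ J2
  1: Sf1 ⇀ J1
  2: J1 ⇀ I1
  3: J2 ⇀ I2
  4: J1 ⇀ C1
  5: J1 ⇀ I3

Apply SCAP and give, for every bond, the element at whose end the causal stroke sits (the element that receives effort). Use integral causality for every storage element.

β1 |Sf1  (Sf1 (Sf) sets flow on bond)
β2 |I1  (I1 outputs flow p/I1)
β3 |I2  (I2: I, integral causality)
β0 |J2  (1-jn J2 has f-setter on 3)
β4 |J1  (C1 outputs effort q/C1)
β5 |I3  (J1 effort already set via bond 4)

b0 stroke at J2
b1 stroke at Sf1
b2 stroke at I1
b3 stroke at I2
b4 stroke at J1
b5 stroke at I3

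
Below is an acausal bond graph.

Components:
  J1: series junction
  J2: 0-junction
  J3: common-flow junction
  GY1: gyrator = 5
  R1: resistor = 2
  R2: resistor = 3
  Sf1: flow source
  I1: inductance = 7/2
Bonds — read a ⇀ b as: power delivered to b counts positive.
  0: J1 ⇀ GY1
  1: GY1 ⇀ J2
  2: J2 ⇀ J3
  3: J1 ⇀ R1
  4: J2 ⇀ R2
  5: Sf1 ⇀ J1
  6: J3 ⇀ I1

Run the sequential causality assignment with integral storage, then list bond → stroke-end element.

bond 5 →Sf1  (Sf1: flow source, stroke at near end)
bond 0 →J1  (J1: bond 5 brought flow, rest push out)
bond 3 →J1  (1-jn J1 has f-setter on 5)
bond 1 →J2  (through GY1, causality inverts; strokes same side of GY1)
bond 2 →J3  (J2: bond 1 brought effort, rest push out)
bond 4 →R2  (0-jn J2 has e-setter on 1)
bond 6 →I1  (J3: last free bond brings flow in)

b0 stroke at J1
b1 stroke at J2
b2 stroke at J3
b3 stroke at J1
b4 stroke at R2
b5 stroke at Sf1
b6 stroke at I1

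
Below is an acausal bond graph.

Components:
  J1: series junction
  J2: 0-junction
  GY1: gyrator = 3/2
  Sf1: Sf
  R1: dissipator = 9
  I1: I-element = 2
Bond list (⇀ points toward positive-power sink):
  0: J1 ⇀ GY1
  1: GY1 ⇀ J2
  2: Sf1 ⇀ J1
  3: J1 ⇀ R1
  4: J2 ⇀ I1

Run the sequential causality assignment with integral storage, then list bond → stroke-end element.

β2 |Sf1  (Sf1 (Sf) sets flow on bond)
β0 |J1  (J1 flow already set via bond 2)
β3 |J1  (1-jn J1 has f-setter on 2)
β1 |J2  (GY1 both-in/both-out from 0)
β4 |I1  (common-e at J2 fixed by 1)

bond 0 stroke→J1
bond 1 stroke→J2
bond 2 stroke→Sf1
bond 3 stroke→J1
bond 4 stroke→I1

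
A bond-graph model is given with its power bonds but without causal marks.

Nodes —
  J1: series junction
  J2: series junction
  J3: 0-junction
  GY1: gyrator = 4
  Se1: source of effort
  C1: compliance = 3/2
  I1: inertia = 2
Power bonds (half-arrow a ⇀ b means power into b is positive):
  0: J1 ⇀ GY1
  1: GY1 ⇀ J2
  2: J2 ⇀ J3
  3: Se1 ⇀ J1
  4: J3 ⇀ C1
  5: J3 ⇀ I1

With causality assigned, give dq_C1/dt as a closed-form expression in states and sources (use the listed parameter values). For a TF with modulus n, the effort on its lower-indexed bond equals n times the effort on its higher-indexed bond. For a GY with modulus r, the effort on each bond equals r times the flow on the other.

bond 3 stroke at J1  (Se1: effort source, stroke at far end)
bond 0 stroke at GY1  (only one flow-in slot at J1)
bond 1 stroke at GY1  (GY1: gyrator matches bond 0)
bond 2 stroke at J2  (J2 flow already set via bond 1)
bond 4 stroke at J3  (C1 integral (e out))
bond 5 stroke at I1  (J3: bond 4 brought effort, rest push out)

dq_C1/dt = E_Se1/4 - p_I1/2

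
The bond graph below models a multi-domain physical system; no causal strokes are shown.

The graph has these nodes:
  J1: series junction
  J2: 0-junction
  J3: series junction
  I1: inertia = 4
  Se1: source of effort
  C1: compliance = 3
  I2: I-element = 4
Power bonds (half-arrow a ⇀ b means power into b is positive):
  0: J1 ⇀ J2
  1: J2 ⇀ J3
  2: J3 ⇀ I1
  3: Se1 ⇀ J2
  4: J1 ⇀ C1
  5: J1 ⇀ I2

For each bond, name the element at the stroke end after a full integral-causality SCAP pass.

#3 →J2  (Se1: effort source, stroke at far end)
#0 →J1  (J2: bond 3 brought effort, rest push out)
#1 →J3  (common-e at J2 fixed by 3)
#2 →I1  (J3: last free bond brings flow in)
#4 →J1  (C1: C, integral causality)
#5 →I2  (J1 needs exactly one f-in)

bond 0 stroke→J1
bond 1 stroke→J3
bond 2 stroke→I1
bond 3 stroke→J2
bond 4 stroke→J1
bond 5 stroke→I2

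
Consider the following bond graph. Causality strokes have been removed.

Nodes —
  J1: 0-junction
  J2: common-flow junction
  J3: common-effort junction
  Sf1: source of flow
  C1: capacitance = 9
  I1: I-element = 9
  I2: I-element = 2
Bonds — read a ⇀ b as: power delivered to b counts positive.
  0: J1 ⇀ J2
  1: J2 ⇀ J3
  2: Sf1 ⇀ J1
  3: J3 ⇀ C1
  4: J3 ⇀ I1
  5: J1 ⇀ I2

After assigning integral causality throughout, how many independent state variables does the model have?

3  (C1, I1, I2 all integral)

b2 stroke→Sf1  (Sf1 (Sf) sets flow on bond)
b3 stroke→J3  (prefer integral on C1)
b1 stroke→J2  (0-jn J3 has e-setter on 3)
b4 stroke→I1  (0-jn J3 has e-setter on 3)
b0 stroke→J1  (closing 1-jn rule on J2)
b5 stroke→I2  (J1: bond 0 brought effort, rest push out)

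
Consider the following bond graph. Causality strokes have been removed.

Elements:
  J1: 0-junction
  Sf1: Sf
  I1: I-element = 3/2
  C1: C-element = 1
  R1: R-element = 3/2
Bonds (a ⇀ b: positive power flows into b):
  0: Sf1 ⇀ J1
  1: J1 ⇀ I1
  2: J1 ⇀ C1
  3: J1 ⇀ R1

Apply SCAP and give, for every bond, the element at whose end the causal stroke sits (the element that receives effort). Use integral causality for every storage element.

b0 stroke at Sf1  (Sf1 fixes flow; stroke at Sf1)
b1 stroke at I1  (prefer integral on I1)
b2 stroke at J1  (C1: C, integral causality)
b3 stroke at R1  (J1 effort already set via bond 2)

b0 |Sf1
b1 |I1
b2 |J1
b3 |R1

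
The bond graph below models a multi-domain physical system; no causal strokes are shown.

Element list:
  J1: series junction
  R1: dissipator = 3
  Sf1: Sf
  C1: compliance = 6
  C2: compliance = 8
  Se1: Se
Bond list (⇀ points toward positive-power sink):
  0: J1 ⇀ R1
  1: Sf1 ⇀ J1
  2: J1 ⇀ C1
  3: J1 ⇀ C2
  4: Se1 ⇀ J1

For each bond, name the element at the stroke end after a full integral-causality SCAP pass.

#0 |J1
#1 |Sf1
#2 |J1
#3 |J1
#4 |J1

β1 →Sf1  (source Sf1 imposes f)
β4 →J1  (Se1: effort source, stroke at far end)
β0 →J1  (1-jn J1 has f-setter on 1)
β2 →J1  (common-f at J1 fixed by 1)
β3 →J1  (J1: bond 1 brought flow, rest push out)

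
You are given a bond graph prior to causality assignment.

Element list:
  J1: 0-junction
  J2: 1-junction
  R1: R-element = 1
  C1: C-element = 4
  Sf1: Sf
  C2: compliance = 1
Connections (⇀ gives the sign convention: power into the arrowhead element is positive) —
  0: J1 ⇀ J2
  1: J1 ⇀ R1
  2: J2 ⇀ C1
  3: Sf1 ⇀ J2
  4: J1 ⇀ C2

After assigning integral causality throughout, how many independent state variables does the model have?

2  (C1, C2 all integral)

β3 |Sf1  (Sf1 fixes flow; stroke at Sf1)
β0 |J2  (1-jn J2 has f-setter on 3)
β2 |J2  (common-f at J2 fixed by 3)
β4 |J1  (prefer integral on C2)
β1 |R1  (0-jn J1 has e-setter on 4)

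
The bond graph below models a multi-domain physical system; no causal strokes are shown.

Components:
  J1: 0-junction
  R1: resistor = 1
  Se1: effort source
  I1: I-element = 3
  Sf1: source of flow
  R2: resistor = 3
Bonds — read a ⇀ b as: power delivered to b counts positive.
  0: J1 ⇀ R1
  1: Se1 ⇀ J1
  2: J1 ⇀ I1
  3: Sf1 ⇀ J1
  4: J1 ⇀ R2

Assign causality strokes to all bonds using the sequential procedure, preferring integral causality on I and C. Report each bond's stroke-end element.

β1 |J1  (Se1 fixes effort; stroke away)
β3 |Sf1  (Sf1 (Sf) sets flow on bond)
β0 |R1  (J1: bond 1 brought effort, rest push out)
β2 |I1  (common-e at J1 fixed by 1)
β4 |R2  (0-jn J1 has e-setter on 1)

b0 stroke at R1
b1 stroke at J1
b2 stroke at I1
b3 stroke at Sf1
b4 stroke at R2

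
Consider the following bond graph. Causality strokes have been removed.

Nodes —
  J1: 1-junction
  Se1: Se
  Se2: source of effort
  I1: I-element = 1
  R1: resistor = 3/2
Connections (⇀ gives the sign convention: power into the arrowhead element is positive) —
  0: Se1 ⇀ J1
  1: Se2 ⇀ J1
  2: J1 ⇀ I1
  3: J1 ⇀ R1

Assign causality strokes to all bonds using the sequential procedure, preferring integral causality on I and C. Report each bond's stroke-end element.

b0 |J1
b1 |J1
b2 |I1
b3 |J1

β0 →J1  (Se1: effort source, stroke at far end)
β1 →J1  (Se2 (Se) sets effort on bond)
β2 →I1  (I1 outputs flow p/I1)
β3 →J1  (J1 flow already set via bond 2)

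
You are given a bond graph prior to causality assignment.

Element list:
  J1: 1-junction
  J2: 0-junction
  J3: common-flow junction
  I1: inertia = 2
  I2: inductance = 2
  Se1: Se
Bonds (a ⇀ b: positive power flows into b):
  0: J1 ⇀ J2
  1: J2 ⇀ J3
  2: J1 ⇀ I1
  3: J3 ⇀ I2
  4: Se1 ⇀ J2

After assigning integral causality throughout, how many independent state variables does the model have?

2  (I1, I2 all integral)

#4 →J2  (Se1 (Se) sets effort on bond)
#0 →J1  (J2 effort already set via bond 4)
#1 →J3  (0-jn J2 has e-setter on 4)
#3 →I2  (closing 1-jn rule on J3)
#2 →I1  (J1: last free bond brings flow in)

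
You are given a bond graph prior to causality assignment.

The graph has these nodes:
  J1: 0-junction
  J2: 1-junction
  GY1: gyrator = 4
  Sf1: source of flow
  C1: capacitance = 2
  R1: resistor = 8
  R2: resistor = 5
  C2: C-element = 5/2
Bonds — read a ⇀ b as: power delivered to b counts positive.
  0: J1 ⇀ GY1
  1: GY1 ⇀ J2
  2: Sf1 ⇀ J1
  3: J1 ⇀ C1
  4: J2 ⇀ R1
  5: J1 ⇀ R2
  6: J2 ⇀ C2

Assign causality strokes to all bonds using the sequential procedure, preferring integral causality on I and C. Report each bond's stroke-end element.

#2 stroke→Sf1  (Sf1 fixes flow; stroke at Sf1)
#3 stroke→J1  (prefer integral on C1)
#0 stroke→GY1  (J1 effort already set via bond 3)
#5 stroke→R2  (J1 effort already set via bond 3)
#1 stroke→GY1  (through GY1, causality inverts; strokes same side of GY1)
#4 stroke→J2  (J2 flow already set via bond 1)
#6 stroke→J2  (common-f at J2 fixed by 1)

#0 stroke→GY1
#1 stroke→GY1
#2 stroke→Sf1
#3 stroke→J1
#4 stroke→J2
#5 stroke→R2
#6 stroke→J2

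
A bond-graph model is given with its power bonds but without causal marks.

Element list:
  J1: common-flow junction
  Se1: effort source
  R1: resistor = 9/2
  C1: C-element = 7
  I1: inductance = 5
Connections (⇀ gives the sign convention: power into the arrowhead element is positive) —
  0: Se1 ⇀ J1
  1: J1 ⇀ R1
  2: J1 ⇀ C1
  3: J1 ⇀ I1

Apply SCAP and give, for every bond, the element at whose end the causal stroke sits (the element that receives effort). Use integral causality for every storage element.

bond 0 →J1  (Se1 fixes effort; stroke away)
bond 2 →J1  (C1 integral (e out))
bond 3 →I1  (I1 outputs flow p/I1)
bond 1 →J1  (1-jn J1 has f-setter on 3)

#0 →J1
#1 →J1
#2 →J1
#3 →I1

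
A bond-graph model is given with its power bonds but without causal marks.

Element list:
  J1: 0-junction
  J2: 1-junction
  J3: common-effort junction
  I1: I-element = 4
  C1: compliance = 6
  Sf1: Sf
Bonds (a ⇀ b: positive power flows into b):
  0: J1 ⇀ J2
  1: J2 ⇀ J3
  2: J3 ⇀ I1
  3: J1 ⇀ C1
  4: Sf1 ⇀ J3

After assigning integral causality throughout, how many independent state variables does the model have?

2  (C1, I1 all integral)

b4 |Sf1  (source Sf1 imposes f)
b2 |I1  (I1: I, integral causality)
b1 |J3  (closing 0-jn rule on J3)
b0 |J2  (common-f at J2 fixed by 1)
b3 |J1  (J1: last free bond brings effort in)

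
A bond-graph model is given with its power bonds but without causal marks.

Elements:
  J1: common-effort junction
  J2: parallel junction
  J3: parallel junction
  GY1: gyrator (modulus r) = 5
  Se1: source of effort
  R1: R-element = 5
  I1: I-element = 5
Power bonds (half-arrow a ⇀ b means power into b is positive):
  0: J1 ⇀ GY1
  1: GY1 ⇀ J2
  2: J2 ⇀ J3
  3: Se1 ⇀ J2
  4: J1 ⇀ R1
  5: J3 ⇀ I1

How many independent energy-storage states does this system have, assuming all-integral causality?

bond 3 stroke→J2  (source Se1 imposes e)
bond 1 stroke→GY1  (0-jn J2 has e-setter on 3)
bond 2 stroke→J3  (J2: bond 3 brought effort, rest push out)
bond 5 stroke→I1  (J3: bond 2 brought effort, rest push out)
bond 0 stroke→GY1  (GY GY1: same side as bond 1)
bond 4 stroke→J1  (J1: last free bond brings effort in)

1  (I1 all integral)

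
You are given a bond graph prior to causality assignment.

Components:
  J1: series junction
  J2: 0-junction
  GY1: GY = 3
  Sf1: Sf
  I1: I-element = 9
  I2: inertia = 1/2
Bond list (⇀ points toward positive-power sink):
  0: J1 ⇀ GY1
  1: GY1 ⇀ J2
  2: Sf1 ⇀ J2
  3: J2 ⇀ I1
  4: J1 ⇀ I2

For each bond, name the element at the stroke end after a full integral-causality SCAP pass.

#2 stroke at Sf1  (Sf1: flow source, stroke at near end)
#3 stroke at I1  (I1 outputs flow p/I1)
#1 stroke at J2  (only one effort-in slot at J2)
#0 stroke at J1  (GY1: gyrator matches bond 1)
#4 stroke at I2  (J1 needs exactly one f-in)

β0 stroke→J1
β1 stroke→J2
β2 stroke→Sf1
β3 stroke→I1
β4 stroke→I2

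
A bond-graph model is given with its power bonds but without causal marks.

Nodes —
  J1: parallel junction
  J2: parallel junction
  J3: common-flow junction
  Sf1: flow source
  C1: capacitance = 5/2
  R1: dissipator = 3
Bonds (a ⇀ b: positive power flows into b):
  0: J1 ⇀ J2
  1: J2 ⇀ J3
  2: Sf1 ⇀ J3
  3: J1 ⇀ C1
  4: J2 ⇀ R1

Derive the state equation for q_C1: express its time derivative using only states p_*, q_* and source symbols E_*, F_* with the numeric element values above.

β2 →Sf1  (Sf1 fixes flow; stroke at Sf1)
β1 →J3  (J3 flow already set via bond 2)
β3 →J1  (C1 outputs effort q/C1)
β0 →J2  (0-jn J1 has e-setter on 3)
β4 →R1  (J2: bond 0 brought effort, rest push out)

dq_C1/dt = -F_Sf1 - 2*q_C1/15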